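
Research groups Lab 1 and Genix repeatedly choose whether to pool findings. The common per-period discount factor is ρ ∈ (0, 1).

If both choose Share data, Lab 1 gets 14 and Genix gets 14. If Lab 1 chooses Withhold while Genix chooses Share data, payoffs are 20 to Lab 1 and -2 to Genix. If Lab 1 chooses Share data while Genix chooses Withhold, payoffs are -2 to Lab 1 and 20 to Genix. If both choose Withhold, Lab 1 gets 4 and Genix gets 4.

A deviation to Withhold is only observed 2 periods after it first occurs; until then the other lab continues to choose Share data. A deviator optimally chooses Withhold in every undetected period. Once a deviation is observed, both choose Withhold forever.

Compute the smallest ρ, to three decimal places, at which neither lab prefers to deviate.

The best deviation is to choose Withhold for all 2 undetected periods, earning 20 each, then 4 forever once detected.
Deviation value: 20(1−ρ^2)/(1−ρ) + 4ρ^2/(1−ρ); cooperation value: 14/(1−ρ).
IC: 14 ≥ 20(1−ρ^2) + 4ρ^2 = 20 − 16ρ^2.
So ρ^2 ≥ 6/16 = 3/8, giving ρ ≥ (3/8)^(1/2) ≈ 0.612.

0.612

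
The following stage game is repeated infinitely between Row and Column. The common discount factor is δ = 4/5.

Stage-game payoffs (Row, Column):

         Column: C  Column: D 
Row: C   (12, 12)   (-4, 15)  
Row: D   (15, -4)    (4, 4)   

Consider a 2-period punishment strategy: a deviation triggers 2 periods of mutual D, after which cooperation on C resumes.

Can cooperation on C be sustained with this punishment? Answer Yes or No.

Yes

Comparing payoff streams over the 3 periods until play realigns: cooperate → 12(1+δ+…+δ^2); deviate → 15 + 4(δ+…+δ^2).
Cooperation is sustained iff (12−4)(δ+…+δ^2) ≥ 15−12.
δ+…+δ^2 = 4/5·(1−(4/5)^2)/(1−4/5) = 1.4400, and (15−12)/(12−4) = 0.3750.
1.4400 ≥ 0.3750, so cooperation is sustainable.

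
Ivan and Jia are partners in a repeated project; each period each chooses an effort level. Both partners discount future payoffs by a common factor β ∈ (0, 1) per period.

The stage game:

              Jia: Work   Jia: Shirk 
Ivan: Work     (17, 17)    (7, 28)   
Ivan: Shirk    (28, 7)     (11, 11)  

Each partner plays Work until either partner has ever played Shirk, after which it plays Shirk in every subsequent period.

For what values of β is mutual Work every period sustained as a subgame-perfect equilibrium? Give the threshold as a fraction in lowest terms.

11/17

Under grim trigger the critical discount factor is (T−C)/(T−P) with T = 28, C = 17, P = 11.
β* = (28−17)/(28−11) = 11/17.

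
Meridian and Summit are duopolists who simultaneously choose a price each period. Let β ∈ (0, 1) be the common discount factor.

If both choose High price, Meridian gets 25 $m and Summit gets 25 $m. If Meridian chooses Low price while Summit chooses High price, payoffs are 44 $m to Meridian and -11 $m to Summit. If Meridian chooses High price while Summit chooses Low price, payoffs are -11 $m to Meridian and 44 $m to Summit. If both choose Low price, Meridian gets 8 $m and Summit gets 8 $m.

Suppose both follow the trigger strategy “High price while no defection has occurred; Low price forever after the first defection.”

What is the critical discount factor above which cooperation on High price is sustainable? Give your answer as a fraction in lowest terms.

19/36

Under grim trigger the critical discount factor is (T−C)/(T−P) with T = 44, C = 25, P = 8.
β* = (44−25)/(44−8) = 19/36.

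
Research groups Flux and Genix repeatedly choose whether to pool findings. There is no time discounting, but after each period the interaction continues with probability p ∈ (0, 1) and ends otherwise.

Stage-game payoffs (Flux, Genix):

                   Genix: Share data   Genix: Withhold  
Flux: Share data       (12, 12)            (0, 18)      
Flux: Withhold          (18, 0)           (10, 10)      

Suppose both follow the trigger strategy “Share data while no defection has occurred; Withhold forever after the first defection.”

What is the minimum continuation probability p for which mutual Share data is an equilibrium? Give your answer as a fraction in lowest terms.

3/4

Expected cooperation value is 12 + p·12 + p²·12 + … = 12/(1−p); deviation gives 18 + p·10/(1−p).
12 ≥ 18(1−p) + 10p ⇒ 8p ≥ 6 ⇒ p ≥ 6/8 = 3/4.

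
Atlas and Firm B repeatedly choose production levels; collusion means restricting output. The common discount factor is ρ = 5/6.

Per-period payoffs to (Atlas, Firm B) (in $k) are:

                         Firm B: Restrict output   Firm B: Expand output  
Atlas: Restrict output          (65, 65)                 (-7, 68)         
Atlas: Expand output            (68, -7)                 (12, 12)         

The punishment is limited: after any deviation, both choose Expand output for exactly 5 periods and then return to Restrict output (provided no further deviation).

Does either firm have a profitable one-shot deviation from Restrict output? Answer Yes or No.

No

IC: ρ+…+ρ^5 ≥ (68−65)/(65−12) = 3/53.
At ρ = 5/6: partial sum = 2.9906 ≥ 0.0566. Cooperation sustainable.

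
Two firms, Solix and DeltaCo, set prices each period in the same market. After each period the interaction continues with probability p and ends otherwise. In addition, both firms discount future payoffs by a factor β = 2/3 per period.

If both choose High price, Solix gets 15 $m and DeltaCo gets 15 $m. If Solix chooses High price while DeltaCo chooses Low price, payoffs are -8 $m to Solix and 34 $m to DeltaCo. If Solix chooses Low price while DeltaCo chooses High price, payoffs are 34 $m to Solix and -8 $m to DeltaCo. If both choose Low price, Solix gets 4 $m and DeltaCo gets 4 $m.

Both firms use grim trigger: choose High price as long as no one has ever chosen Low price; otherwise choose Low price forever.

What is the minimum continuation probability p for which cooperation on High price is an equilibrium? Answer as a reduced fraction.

19/20

Expected continuation weight on next period's payoff is β·p = 2/3·p, which plays the role of the discount factor.
Cooperation requires 2/3·p ≥ (34−15)/(34−4) = 19/30, hence p ≥ 19/20.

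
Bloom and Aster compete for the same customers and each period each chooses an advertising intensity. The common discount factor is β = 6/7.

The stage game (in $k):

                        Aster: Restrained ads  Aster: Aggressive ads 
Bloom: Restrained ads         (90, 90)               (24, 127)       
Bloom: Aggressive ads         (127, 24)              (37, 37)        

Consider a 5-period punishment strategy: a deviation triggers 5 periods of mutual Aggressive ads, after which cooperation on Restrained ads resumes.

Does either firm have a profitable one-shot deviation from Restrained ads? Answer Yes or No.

A one-shot deviation gives 127 now, then 37 for 5 periods, then back to 90.
Gain from deviating: (127−90) today; loss: (90−37) in each of the next 5 periods.
No-deviation condition: (90−37)(β+…+β^5) ≥ 127−90, i.e. β+…+β^5 ≥ 37/53.
At β = 6/7: β+…+β^5 = 3.2240 ≥ 0.6981.
So cooperation is sustainable.

No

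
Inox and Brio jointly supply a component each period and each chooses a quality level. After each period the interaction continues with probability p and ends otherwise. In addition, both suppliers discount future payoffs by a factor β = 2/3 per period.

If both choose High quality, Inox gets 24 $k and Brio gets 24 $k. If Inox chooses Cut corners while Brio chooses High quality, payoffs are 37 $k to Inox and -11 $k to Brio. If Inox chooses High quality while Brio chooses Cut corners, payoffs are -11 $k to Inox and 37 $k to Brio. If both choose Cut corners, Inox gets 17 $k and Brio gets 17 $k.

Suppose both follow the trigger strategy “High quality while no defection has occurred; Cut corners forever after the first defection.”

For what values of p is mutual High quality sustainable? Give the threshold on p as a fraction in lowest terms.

39/40

Expected continuation weight on next period's payoff is β·p = 2/3·p, which plays the role of the discount factor.
Cooperation requires 2/3·p ≥ (37−24)/(37−17) = 13/20, hence p ≥ 39/40.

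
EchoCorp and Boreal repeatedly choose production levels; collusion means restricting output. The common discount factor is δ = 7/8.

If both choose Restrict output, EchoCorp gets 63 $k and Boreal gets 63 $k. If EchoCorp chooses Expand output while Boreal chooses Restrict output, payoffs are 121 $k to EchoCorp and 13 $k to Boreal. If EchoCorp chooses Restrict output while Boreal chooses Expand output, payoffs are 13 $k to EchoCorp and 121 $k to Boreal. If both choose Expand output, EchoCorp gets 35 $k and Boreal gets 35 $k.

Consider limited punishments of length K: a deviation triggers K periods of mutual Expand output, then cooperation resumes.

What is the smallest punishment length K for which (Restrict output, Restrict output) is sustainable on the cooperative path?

3

No profitable deviation requires (63−35)(δ+…+δ^K) ≥ 121−63, i.e. δ+…+δ^K ≥ 29/14 ≈ 2.0714.
With δ = 7/8, the partial sums are K=1: 0.8750, K=2: 1.6406, K=3: 2.3105.
K = 3 is the first length at which the sum reaches 2.0714.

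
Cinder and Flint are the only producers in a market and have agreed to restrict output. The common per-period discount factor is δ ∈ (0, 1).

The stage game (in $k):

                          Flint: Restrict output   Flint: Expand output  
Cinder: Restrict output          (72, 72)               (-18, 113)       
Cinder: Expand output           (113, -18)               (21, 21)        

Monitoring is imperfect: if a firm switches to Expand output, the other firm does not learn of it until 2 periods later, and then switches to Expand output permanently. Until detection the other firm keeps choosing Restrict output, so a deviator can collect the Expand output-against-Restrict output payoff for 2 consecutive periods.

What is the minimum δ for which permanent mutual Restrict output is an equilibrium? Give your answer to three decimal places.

Deviating for the 2 undetected periods gains 113−72 = 41 per period over cooperation, then loses 72−21 = 51 per period forever once punishment starts.
Gain: 41(1 + δ + … + δ^1); loss: 51·δ^2/(1−δ).
No profitable deviation ⇔ 41(1−δ^2) ≤ 51·δ^2, i.e. δ^2 ≥ 41/(41+51) = 41/92.
Hence δ ≥ (41/92)^(1/2) ≈ 0.668.

0.668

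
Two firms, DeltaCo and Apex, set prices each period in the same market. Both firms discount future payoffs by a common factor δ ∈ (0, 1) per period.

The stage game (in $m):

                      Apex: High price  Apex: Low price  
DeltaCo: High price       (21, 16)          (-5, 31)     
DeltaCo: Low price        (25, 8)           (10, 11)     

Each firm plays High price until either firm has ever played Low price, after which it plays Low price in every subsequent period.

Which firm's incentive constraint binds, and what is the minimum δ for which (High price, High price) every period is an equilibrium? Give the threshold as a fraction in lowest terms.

Apex; δ ≥ 3/4

DeltaCo's threshold: (25−21)/(25−10) = 4/15.
Apex's threshold: (31−16)/(31−11) = 3/4.
4/15 < 3/4, so Apex binds and δ* = 3/4.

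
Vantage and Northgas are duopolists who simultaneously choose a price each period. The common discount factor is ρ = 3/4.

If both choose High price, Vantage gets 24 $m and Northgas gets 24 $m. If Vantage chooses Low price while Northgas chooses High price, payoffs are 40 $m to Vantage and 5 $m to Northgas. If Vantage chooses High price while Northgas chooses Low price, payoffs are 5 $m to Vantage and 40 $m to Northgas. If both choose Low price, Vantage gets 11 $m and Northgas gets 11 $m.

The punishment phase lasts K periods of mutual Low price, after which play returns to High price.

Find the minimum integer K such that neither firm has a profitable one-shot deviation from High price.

2

Need Σ_{k=1}^{K} ρ^k ≥ (40−24)/(24−11) = 1.2308 at ρ = 3/4.
At K = 1 the sum is 0.7500 < 1.2308; at K = 2 it is 1.3125 ≥ 1.2308.
So the minimum punishment length is K = 2.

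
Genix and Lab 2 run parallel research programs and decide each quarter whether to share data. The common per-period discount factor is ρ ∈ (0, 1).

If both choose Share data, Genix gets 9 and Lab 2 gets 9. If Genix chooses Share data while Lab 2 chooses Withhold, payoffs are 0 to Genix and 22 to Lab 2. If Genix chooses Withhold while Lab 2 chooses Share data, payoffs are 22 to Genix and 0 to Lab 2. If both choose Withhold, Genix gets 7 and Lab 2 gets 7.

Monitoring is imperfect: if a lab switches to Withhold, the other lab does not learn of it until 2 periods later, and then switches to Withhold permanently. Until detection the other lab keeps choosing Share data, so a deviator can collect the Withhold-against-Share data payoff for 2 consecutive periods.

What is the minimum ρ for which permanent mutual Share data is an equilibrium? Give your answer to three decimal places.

A deviator earns 22 for 2 periods, then 7 forever; cooperating earns 9 forever. Multiplying the IC by (1−ρ):
9 ≥ 22(1−ρ^2) + 7ρ^2, so 15·ρ^2 ≥ 13 and ρ^2 ≥ 13/15.
ρ ≥ (13/15)^(1/2) ≈ 0.931.

0.931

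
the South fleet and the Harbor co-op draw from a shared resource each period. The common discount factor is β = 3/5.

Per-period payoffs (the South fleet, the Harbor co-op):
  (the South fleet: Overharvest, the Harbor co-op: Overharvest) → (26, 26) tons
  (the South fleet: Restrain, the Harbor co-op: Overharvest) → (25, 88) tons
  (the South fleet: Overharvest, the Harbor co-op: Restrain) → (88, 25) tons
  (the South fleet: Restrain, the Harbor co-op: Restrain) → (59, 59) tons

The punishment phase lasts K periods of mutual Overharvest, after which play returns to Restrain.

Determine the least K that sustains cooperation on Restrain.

No profitable deviation requires (59−26)(β+…+β^K) ≥ 88−59, i.e. β+…+β^K ≥ 29/33 ≈ 0.8788.
With β = 3/5, the partial sums are K=1: 0.6000, K=2: 0.9600.
K = 2 is the first length at which the sum reaches 0.8788.

2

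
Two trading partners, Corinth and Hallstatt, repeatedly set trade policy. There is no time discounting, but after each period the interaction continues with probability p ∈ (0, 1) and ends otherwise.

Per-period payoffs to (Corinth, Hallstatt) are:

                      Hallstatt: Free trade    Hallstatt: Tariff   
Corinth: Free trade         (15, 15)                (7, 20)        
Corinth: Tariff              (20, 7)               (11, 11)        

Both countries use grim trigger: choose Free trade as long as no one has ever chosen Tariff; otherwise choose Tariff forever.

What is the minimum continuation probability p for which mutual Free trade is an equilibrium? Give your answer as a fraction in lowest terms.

Expected cooperation value is 15 + p·15 + p²·15 + … = 15/(1−p); deviation gives 20 + p·11/(1−p).
15 ≥ 20(1−p) + 11p ⇒ 9p ≥ 5 ⇒ p ≥ 5/9.

5/9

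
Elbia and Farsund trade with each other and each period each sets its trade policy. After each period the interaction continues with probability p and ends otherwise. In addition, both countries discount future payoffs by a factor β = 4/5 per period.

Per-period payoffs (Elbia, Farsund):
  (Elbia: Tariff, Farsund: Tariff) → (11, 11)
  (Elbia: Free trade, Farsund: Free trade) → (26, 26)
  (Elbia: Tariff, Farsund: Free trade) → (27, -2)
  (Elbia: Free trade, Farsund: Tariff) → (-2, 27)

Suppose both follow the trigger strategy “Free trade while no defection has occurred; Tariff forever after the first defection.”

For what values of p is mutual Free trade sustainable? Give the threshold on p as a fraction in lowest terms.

5/64

Expected continuation weight on next period's payoff is β·p = 4/5·p, which plays the role of the discount factor.
Cooperation requires 4/5·p ≥ (27−26)/(27−11) = 1/16, hence p ≥ 5/64.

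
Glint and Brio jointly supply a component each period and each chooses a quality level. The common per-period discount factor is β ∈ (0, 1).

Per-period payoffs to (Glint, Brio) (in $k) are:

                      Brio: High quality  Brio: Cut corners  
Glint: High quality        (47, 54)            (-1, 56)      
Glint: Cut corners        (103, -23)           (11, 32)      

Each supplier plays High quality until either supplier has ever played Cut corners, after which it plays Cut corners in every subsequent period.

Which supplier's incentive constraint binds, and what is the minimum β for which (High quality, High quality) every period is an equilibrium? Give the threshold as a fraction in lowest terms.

Glint's threshold: (103−47)/(103−11) = 14/23.
Brio's threshold: (56−54)/(56−32) = 1/12.
14/23 > 1/12, so Glint binds and β* = 14/23.

Glint; β ≥ 14/23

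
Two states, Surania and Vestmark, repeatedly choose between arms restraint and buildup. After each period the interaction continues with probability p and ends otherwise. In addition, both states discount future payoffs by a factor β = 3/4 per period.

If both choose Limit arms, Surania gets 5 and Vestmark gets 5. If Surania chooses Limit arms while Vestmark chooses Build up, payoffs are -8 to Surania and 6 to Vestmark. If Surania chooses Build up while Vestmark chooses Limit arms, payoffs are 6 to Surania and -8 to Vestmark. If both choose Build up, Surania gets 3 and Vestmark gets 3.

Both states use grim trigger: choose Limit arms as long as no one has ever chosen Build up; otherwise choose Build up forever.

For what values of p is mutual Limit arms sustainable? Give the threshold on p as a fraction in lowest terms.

4/9

Expected continuation weight on next period's payoff is β·p = 3/4·p, which plays the role of the discount factor.
Cooperation requires 3/4·p ≥ (6−5)/(6−3) = 1/3, hence p ≥ 4/9.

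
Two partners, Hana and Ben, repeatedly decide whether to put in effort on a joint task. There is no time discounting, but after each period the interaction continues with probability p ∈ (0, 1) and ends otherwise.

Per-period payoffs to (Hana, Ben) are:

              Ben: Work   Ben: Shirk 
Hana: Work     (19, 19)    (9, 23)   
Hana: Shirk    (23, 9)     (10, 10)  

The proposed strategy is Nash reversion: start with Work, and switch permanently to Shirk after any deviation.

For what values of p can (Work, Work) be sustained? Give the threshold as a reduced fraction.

4/13

With no time discounting, the continuation probability p plays the role of the discount factor.
Grim-trigger IC: 19/(1−p) ≥ 23 + 10p/(1−p) ⇒ p ≥ (23−19)/(23−10) = 4/13.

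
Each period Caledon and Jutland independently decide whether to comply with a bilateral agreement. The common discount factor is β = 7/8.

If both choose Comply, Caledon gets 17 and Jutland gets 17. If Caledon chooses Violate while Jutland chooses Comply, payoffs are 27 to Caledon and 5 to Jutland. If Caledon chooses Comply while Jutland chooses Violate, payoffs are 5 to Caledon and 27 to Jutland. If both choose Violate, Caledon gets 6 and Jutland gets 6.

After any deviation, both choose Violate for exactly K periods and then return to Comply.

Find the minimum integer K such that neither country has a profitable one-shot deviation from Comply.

2

IC: β(1−β^K)/(1−β) ≥ (27−17)/(17−6) = 10/11.
With β = 7/8: need 1 − β^K ≥ 10/11·(1−7/8)/(7/8), i.e. β^K ≤ 0.8701.
Since (7/8)^1 = 0.8750 and (7/8)^2 = 0.7656, the smallest such K is 2.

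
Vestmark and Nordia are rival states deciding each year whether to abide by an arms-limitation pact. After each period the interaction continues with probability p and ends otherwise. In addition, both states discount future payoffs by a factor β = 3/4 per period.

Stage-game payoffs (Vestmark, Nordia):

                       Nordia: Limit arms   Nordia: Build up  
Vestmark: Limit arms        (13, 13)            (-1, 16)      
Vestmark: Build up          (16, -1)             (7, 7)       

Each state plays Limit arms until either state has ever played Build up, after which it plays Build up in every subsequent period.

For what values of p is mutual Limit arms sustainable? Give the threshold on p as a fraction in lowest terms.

Expected continuation weight on next period's payoff is β·p = 3/4·p, which plays the role of the discount factor.
Cooperation requires 3/4·p ≥ (16−13)/(16−7) = 1/3, hence p ≥ 4/9.

4/9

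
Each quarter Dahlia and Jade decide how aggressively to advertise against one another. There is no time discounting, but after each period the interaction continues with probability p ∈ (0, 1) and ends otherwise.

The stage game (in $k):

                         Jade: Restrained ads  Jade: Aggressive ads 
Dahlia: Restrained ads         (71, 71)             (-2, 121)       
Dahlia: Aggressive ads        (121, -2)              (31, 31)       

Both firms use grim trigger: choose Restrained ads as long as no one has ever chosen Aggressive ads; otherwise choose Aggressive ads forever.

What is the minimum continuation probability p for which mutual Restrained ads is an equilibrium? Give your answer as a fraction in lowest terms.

5/9

Expected cooperation value is 71 + p·71 + p²·71 + … = 71/(1−p); deviation gives 121 + p·31/(1−p).
71 ≥ 121(1−p) + 31p ⇒ 90p ≥ 50 ⇒ p ≥ 50/90 = 5/9.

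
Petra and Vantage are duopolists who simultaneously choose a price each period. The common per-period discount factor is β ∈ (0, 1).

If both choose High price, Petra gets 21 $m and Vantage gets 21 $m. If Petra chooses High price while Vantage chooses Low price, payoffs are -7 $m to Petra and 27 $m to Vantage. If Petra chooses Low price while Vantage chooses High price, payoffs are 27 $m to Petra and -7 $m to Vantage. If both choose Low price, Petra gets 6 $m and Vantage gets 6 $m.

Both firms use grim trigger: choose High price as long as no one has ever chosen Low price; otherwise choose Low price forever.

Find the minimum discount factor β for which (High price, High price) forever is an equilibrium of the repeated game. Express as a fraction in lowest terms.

2/7

One-period gain from deviating is 27 − 21 = 6. The loss is 21 − 6 = 15 in every subsequent period, with present value 15·β/(1−β).
Deviation is unprofitable when 15·β/(1−β) ≥ 6, i.e. β/(1−β) ≥ 2/5.
Equivalently β ≥ 6/(6+15) = 2/7.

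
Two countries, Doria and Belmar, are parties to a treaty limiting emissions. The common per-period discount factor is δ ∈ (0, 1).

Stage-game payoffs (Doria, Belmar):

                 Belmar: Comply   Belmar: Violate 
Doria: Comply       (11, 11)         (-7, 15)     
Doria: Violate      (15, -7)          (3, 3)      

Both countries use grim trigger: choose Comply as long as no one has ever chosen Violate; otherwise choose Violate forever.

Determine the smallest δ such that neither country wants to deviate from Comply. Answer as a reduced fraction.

Under grim trigger the critical discount factor is (T−C)/(T−P) with T = 15, C = 11, P = 3.
δ* = (15−11)/(15−3) = 4/12 = 1/3.

1/3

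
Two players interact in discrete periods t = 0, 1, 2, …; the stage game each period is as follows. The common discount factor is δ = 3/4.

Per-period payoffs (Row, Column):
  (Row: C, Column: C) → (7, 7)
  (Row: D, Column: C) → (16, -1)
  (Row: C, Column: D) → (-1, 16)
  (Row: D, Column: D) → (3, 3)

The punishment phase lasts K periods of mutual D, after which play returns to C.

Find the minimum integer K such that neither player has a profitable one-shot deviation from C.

IC: δ(1−δ^K)/(1−δ) ≥ (16−7)/(7−3) = 9/4.
With δ = 3/4: need 1 − δ^K ≥ 9/4·(1−3/4)/(3/4), i.e. δ^K ≤ 0.2500.
Since (3/4)^4 = 0.3164 and (3/4)^5 = 0.2373, the smallest such K is 5.

5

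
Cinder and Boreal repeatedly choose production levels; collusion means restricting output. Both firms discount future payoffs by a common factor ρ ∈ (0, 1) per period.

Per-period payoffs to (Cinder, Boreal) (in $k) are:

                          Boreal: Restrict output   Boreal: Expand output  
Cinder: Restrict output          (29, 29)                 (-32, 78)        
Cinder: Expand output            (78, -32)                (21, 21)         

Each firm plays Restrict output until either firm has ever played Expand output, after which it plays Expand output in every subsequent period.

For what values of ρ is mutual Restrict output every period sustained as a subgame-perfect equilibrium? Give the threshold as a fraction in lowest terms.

Under grim trigger the critical discount factor is (T−C)/(T−P) with T = 78, C = 29, P = 21.
ρ* = (78−29)/(78−21) = 49/57.

49/57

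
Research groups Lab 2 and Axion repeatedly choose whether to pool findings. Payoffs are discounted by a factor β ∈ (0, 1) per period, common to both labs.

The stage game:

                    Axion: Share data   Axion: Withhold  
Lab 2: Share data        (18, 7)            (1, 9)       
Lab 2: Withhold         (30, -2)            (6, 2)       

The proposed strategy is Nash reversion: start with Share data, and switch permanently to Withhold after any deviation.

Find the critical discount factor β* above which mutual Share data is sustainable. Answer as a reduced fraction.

For Lab 2: deviation gain 30−18 = 12, per-period punishment loss 18−6 = 12. IC gives β ≥ 12/24 = 1/2.
For Axion: gain 2, loss 5 per period, so β ≥ 2/7.
The tighter constraint is Lab 2's, so cooperation needs β ≥ 1/2.

1/2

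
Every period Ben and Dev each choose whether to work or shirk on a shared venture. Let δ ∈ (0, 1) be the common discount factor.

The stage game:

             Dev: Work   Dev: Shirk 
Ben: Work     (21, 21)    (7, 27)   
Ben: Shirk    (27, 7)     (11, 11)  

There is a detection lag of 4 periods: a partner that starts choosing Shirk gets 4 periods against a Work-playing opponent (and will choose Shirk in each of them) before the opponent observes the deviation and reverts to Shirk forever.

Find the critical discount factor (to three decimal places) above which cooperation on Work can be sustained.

Deviating for the 4 undetected periods gains 27−21 = 6 per period over cooperation, then loses 21−11 = 10 per period forever once punishment starts.
Gain: 6(1 + δ + … + δ^3); loss: 10·δ^4/(1−δ).
No profitable deviation ⇔ 6(1−δ^4) ≤ 10·δ^4, i.e. δ^4 ≥ 6/(6+10) = 3/8.
Hence δ ≥ (3/8)^(1/4) ≈ 0.783.

0.783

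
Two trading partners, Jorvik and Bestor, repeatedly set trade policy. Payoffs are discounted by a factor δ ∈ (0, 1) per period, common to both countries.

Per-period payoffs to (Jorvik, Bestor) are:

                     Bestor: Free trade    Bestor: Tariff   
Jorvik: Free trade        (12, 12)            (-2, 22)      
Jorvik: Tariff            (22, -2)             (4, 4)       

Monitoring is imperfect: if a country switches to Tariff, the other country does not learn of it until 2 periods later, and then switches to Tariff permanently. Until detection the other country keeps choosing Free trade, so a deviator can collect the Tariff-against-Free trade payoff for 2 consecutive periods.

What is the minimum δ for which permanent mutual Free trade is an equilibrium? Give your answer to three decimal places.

0.745

The best deviation is to choose Tariff for all 2 undetected periods, earning 22 each, then 4 forever once detected.
Deviation value: 22(1−δ^2)/(1−δ) + 4δ^2/(1−δ); cooperation value: 12/(1−δ).
IC: 12 ≥ 22(1−δ^2) + 4δ^2 = 22 − 18δ^2.
So δ^2 ≥ 10/18 = 5/9, giving δ ≥ (5/9)^(1/2) ≈ 0.745.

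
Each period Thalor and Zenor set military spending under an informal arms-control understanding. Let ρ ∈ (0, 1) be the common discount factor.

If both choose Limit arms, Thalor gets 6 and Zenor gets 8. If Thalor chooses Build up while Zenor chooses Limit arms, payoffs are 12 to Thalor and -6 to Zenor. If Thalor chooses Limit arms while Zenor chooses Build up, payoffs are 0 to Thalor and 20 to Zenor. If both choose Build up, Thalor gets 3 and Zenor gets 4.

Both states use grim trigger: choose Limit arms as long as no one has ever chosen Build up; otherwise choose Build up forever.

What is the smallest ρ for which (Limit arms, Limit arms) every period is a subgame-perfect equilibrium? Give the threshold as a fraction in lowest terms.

For Thalor: deviation gain 12−6 = 6, per-period punishment loss 6−3 = 3. IC gives ρ ≥ 6/9 = 2/3.
For Zenor: gain 12, loss 4 per period, so ρ ≥ 12/16 = 3/4.
The tighter constraint is Zenor's, so cooperation needs ρ ≥ 3/4.

3/4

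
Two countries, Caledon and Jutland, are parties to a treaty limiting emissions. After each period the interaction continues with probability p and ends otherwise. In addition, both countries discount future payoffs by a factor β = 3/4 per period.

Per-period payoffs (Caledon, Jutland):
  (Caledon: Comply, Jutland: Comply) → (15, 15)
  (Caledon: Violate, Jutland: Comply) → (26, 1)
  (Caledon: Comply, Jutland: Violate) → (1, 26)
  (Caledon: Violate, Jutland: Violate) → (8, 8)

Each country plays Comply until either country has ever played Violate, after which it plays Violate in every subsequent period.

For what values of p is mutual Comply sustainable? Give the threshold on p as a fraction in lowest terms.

With continuation probability p and discount β, the effective per-period discount factor is βp.
Grim-trigger IC: βp ≥ (26−15)/(26−8) = 11/18.
So p ≥ (11/18)/(3/4) = 22/27.

22/27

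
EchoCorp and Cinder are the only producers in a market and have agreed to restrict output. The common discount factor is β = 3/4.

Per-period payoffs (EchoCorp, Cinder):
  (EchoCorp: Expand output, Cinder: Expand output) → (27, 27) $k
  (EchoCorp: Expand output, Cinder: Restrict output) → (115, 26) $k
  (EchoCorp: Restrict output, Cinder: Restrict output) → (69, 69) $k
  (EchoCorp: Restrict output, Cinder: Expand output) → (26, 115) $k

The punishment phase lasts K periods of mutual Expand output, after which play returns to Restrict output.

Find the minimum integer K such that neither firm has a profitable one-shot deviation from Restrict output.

2

IC: β(1−β^K)/(1−β) ≥ (115−69)/(69−27) = 23/21.
With β = 3/4: need 1 − β^K ≥ 23/21·(1−3/4)/(3/4), i.e. β^K ≤ 0.6349.
Since (3/4)^1 = 0.7500 and (3/4)^2 = 0.5625, the smallest such K is 2.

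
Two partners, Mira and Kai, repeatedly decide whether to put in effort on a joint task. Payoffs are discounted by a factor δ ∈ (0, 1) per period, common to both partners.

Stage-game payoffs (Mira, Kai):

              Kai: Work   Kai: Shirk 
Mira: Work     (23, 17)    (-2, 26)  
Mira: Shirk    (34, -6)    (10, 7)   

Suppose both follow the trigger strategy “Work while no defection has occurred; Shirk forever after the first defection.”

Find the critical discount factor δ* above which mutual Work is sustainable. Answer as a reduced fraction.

9/19

Mira's threshold: (34−23)/(34−10) = 11/24.
Kai's threshold: (26−17)/(26−7) = 9/19.
11/24 < 9/19, so Kai binds and δ* = 9/19.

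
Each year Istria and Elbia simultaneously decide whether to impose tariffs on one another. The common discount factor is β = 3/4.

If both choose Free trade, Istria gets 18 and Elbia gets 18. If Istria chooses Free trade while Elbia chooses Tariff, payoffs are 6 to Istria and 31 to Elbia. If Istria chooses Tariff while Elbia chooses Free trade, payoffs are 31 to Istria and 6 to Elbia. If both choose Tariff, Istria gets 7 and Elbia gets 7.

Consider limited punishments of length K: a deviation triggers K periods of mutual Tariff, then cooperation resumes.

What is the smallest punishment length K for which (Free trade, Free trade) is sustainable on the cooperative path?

2

No profitable deviation requires (18−7)(β+…+β^K) ≥ 31−18, i.e. β+…+β^K ≥ 13/11 ≈ 1.1818.
With β = 3/4, the partial sums are K=1: 0.7500, K=2: 1.3125.
K = 2 is the first length at which the sum reaches 1.1818.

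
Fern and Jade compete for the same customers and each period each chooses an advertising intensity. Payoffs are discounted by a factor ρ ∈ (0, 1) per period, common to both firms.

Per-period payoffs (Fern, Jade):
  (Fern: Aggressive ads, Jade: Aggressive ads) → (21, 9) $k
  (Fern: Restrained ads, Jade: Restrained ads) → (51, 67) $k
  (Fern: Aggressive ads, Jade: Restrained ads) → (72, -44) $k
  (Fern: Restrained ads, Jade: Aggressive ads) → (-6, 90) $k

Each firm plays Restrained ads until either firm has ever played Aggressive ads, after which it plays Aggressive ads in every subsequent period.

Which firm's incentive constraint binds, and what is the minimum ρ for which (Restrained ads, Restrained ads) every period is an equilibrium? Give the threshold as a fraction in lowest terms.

Fern; ρ ≥ 7/17

Fern: cooperation gives 51 each period; deviation gives 72 once then 21 forever.
  51/(1−ρ) ≥ 72 + 21ρ/(1−ρ) ⇒ ρ ≥ 21/51 = 7/17.
Jade: cooperation gives 67 each period; deviation gives 90 once then 9 forever.
  ρ ≥ 23/81.
Both must hold, so the binding constraint is Fern's: ρ ≥ 7/17.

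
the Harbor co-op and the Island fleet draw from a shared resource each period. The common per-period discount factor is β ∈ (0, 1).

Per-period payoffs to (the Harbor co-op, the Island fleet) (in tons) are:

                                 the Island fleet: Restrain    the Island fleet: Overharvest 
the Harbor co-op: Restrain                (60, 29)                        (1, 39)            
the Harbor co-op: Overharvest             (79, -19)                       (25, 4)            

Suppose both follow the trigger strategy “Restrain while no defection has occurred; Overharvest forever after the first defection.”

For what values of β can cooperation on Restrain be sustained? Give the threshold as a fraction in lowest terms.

19/54

the Harbor co-op's threshold: (79−60)/(79−25) = 19/54.
the Island fleet's threshold: (39−29)/(39−4) = 2/7.
19/54 > 2/7, so the Harbor co-op binds and β* = 19/54.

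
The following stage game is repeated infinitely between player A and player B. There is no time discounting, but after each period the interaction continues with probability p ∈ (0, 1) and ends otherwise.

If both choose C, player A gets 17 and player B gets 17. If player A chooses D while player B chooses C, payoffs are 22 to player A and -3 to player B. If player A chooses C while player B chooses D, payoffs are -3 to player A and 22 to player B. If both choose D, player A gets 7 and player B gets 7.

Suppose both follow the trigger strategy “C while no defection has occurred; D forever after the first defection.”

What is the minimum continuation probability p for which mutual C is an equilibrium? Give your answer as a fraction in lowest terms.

Expected cooperation value is 17 + p·17 + p²·17 + … = 17/(1−p); deviation gives 22 + p·7/(1−p).
17 ≥ 22(1−p) + 7p ⇒ 15p ≥ 5 ⇒ p ≥ 5/15 = 1/3.

1/3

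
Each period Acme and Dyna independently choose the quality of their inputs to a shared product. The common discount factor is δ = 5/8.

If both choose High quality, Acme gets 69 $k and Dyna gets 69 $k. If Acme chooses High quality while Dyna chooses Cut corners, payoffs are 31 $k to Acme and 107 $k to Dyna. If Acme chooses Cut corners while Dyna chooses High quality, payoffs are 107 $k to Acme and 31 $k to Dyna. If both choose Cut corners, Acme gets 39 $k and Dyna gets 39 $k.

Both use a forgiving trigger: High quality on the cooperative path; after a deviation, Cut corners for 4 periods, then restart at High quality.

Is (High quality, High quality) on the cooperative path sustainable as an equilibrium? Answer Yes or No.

Yes

A one-shot deviation gives 107 now, then 39 for 4 periods, then back to 69.
Gain from deviating: (107−69) today; loss: (69−39) in each of the next 4 periods.
No-deviation condition: (69−39)(δ+…+δ^4) ≥ 107−69, i.e. δ+…+δ^4 ≥ 19/15.
At δ = 5/8: δ+…+δ^4 = 1.4124 ≥ 1.2667.
So cooperation is sustainable.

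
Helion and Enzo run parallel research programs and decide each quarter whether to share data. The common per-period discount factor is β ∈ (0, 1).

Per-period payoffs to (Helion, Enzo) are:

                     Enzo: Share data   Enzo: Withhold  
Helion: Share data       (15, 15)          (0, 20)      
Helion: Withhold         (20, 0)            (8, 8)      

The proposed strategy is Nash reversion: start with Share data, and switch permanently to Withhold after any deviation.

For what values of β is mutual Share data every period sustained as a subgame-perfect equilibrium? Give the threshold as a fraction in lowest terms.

One-period gain from deviating is 20 − 15 = 5. The loss is 15 − 8 = 7 in every subsequent period, with present value 7·β/(1−β).
Deviation is unprofitable when 7·β/(1−β) ≥ 5, i.e. β/(1−β) ≥ 5/7.
Equivalently β ≥ 5/(5+7) = 5/12.

5/12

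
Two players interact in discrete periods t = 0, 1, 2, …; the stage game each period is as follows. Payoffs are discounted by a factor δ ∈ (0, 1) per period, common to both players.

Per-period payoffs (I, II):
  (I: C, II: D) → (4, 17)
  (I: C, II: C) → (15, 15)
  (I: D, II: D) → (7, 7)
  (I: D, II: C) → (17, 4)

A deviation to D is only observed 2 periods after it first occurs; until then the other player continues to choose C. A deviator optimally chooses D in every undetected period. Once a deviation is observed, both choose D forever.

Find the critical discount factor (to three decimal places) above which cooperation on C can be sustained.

0.447

The best deviation is to choose D for all 2 undetected periods, earning 17 each, then 7 forever once detected.
Deviation value: 17(1−δ^2)/(1−δ) + 7δ^2/(1−δ); cooperation value: 15/(1−δ).
IC: 15 ≥ 17(1−δ^2) + 7δ^2 = 17 − 10δ^2.
So δ^2 ≥ 2/10 = 1/5, giving δ ≥ (1/5)^(1/2) ≈ 0.447.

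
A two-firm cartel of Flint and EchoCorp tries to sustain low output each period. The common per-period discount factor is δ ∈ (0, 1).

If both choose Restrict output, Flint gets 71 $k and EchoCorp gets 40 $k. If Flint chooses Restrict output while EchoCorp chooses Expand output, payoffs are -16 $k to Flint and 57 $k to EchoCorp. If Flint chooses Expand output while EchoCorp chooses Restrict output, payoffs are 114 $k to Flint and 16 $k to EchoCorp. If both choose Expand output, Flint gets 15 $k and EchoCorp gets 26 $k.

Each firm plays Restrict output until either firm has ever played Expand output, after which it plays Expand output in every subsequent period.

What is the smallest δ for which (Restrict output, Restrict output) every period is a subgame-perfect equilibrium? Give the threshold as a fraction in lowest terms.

Flint: cooperation gives 71 each period; deviation gives 114 once then 15 forever.
  71/(1−δ) ≥ 114 + 15δ/(1−δ) ⇒ δ ≥ 43/99.
EchoCorp: cooperation gives 40 each period; deviation gives 57 once then 26 forever.
  δ ≥ 17/31.
Both must hold, so the binding constraint is EchoCorp's: δ ≥ 17/31.

17/31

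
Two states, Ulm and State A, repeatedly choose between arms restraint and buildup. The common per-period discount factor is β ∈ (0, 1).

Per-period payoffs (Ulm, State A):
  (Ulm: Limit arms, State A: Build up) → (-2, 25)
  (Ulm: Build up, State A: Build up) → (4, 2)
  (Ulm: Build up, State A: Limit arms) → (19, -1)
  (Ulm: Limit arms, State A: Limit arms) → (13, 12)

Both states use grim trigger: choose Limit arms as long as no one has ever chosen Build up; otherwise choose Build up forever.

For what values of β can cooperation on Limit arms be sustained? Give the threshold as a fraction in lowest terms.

13/23

Ulm's threshold: (19−13)/(19−4) = 2/5.
State A's threshold: (25−12)/(25−2) = 13/23.
2/5 < 13/23, so State A binds and β* = 13/23.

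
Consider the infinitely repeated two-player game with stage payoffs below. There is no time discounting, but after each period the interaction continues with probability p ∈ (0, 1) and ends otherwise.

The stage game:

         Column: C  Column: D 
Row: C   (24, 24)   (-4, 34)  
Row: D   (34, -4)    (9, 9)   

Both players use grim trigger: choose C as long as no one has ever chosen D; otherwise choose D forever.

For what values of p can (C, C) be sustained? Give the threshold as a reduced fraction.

2/5

Expected cooperation value is 24 + p·24 + p²·24 + … = 24/(1−p); deviation gives 34 + p·9/(1−p).
24 ≥ 34(1−p) + 9p ⇒ 25p ≥ 10 ⇒ p ≥ 10/25 = 2/5.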